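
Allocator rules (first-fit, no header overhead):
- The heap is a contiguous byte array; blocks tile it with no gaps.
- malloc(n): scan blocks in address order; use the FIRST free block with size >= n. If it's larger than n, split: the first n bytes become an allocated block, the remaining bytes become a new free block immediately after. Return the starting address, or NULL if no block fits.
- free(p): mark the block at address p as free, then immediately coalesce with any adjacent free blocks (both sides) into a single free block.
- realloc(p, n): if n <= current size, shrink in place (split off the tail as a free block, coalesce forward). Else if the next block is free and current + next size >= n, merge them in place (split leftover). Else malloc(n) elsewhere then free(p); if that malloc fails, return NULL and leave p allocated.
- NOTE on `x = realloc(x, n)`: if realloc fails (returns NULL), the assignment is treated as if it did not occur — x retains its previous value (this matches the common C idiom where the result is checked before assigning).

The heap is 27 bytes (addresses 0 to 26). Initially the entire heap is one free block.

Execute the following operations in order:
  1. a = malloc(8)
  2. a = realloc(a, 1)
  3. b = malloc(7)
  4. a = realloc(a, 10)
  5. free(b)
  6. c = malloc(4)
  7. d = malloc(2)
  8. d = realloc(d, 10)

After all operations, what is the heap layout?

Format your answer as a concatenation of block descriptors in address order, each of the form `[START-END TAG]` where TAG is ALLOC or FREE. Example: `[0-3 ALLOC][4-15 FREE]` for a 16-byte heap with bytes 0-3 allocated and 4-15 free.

Op 1: a = malloc(8) -> a = 0; heap: [0-7 ALLOC][8-26 FREE]
Op 2: a = realloc(a, 1) -> a = 0; heap: [0-0 ALLOC][1-26 FREE]
Op 3: b = malloc(7) -> b = 1; heap: [0-0 ALLOC][1-7 ALLOC][8-26 FREE]
Op 4: a = realloc(a, 10) -> a = 8; heap: [0-0 FREE][1-7 ALLOC][8-17 ALLOC][18-26 FREE]
Op 5: free(b) -> (freed b); heap: [0-7 FREE][8-17 ALLOC][18-26 FREE]
Op 6: c = malloc(4) -> c = 0; heap: [0-3 ALLOC][4-7 FREE][8-17 ALLOC][18-26 FREE]
Op 7: d = malloc(2) -> d = 4; heap: [0-3 ALLOC][4-5 ALLOC][6-7 FREE][8-17 ALLOC][18-26 FREE]
Op 8: d = realloc(d, 10) -> NULL (d unchanged); heap: [0-3 ALLOC][4-5 ALLOC][6-7 FREE][8-17 ALLOC][18-26 FREE]

Answer: [0-3 ALLOC][4-5 ALLOC][6-7 FREE][8-17 ALLOC][18-26 FREE]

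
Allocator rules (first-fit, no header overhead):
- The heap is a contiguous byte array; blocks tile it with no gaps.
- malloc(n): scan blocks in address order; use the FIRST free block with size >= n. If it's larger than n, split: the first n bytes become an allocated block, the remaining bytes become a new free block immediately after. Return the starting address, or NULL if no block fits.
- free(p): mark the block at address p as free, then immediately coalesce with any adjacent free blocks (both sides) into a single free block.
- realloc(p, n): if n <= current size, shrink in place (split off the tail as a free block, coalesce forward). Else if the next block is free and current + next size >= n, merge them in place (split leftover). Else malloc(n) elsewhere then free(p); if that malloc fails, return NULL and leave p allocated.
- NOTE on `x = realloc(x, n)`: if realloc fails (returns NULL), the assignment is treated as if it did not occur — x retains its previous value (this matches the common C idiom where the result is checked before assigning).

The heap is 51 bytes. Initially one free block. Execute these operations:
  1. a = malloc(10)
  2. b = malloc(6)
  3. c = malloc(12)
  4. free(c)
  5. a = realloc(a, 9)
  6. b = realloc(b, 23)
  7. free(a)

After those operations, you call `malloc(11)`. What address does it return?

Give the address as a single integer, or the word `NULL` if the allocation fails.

Answer: 33

Derivation:
Op 1: a = malloc(10) -> a = 0; heap: [0-9 ALLOC][10-50 FREE]
Op 2: b = malloc(6) -> b = 10; heap: [0-9 ALLOC][10-15 ALLOC][16-50 FREE]
Op 3: c = malloc(12) -> c = 16; heap: [0-9 ALLOC][10-15 ALLOC][16-27 ALLOC][28-50 FREE]
Op 4: free(c) -> (freed c); heap: [0-9 ALLOC][10-15 ALLOC][16-50 FREE]
Op 5: a = realloc(a, 9) -> a = 0; heap: [0-8 ALLOC][9-9 FREE][10-15 ALLOC][16-50 FREE]
Op 6: b = realloc(b, 23) -> b = 10; heap: [0-8 ALLOC][9-9 FREE][10-32 ALLOC][33-50 FREE]
Op 7: free(a) -> (freed a); heap: [0-9 FREE][10-32 ALLOC][33-50 FREE]
malloc(11): first-fit scan over [0-9 FREE][10-32 ALLOC][33-50 FREE] -> 33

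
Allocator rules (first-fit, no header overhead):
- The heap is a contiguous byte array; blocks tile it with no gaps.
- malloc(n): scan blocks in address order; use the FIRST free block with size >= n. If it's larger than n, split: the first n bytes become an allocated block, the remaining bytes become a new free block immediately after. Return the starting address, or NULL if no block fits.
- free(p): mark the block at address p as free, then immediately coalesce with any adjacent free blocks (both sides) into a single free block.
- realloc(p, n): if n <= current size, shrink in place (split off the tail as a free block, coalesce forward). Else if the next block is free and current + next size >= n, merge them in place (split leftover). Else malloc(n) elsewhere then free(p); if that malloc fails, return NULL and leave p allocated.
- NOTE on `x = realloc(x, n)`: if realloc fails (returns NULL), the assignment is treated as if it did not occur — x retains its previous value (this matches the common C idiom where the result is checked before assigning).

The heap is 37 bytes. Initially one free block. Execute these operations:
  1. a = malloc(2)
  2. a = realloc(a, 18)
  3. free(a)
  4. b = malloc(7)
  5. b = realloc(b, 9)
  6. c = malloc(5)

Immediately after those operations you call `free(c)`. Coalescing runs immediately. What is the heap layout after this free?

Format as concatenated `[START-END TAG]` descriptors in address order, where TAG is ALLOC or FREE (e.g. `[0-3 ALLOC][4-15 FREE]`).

Answer: [0-8 ALLOC][9-36 FREE]

Derivation:
Op 1: a = malloc(2) -> a = 0; heap: [0-1 ALLOC][2-36 FREE]
Op 2: a = realloc(a, 18) -> a = 0; heap: [0-17 ALLOC][18-36 FREE]
Op 3: free(a) -> (freed a); heap: [0-36 FREE]
Op 4: b = malloc(7) -> b = 0; heap: [0-6 ALLOC][7-36 FREE]
Op 5: b = realloc(b, 9) -> b = 0; heap: [0-8 ALLOC][9-36 FREE]
Op 6: c = malloc(5) -> c = 9; heap: [0-8 ALLOC][9-13 ALLOC][14-36 FREE]
free(c): c = 9 -> block [9-13 ALLOC]; mark free, coalesce with adjacent free neighbors -> [0-8 ALLOC][9-36 FREE]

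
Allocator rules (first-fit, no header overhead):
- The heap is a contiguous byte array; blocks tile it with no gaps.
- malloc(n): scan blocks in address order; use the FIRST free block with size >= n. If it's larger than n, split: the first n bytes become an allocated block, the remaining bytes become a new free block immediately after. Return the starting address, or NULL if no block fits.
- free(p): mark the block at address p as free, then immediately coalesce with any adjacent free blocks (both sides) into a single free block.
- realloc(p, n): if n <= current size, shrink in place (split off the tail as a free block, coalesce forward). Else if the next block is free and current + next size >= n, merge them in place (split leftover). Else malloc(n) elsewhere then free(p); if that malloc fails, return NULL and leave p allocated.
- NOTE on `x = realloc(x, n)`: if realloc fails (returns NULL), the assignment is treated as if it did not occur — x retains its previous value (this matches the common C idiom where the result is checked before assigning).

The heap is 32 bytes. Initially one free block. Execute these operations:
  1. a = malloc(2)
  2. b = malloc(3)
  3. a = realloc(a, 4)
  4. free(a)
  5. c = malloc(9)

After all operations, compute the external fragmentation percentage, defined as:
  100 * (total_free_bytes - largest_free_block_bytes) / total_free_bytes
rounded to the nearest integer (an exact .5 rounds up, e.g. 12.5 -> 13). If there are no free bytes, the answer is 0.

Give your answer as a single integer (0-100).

Answer: 10

Derivation:
Op 1: a = malloc(2) -> a = 0; heap: [0-1 ALLOC][2-31 FREE]
Op 2: b = malloc(3) -> b = 2; heap: [0-1 ALLOC][2-4 ALLOC][5-31 FREE]
Op 3: a = realloc(a, 4) -> a = 5; heap: [0-1 FREE][2-4 ALLOC][5-8 ALLOC][9-31 FREE]
Op 4: free(a) -> (freed a); heap: [0-1 FREE][2-4 ALLOC][5-31 FREE]
Op 5: c = malloc(9) -> c = 5; heap: [0-1 FREE][2-4 ALLOC][5-13 ALLOC][14-31 FREE]
Free blocks: [2 18] total_free=20 largest=18 -> 100*(20-18)/20 = 200/20 = 10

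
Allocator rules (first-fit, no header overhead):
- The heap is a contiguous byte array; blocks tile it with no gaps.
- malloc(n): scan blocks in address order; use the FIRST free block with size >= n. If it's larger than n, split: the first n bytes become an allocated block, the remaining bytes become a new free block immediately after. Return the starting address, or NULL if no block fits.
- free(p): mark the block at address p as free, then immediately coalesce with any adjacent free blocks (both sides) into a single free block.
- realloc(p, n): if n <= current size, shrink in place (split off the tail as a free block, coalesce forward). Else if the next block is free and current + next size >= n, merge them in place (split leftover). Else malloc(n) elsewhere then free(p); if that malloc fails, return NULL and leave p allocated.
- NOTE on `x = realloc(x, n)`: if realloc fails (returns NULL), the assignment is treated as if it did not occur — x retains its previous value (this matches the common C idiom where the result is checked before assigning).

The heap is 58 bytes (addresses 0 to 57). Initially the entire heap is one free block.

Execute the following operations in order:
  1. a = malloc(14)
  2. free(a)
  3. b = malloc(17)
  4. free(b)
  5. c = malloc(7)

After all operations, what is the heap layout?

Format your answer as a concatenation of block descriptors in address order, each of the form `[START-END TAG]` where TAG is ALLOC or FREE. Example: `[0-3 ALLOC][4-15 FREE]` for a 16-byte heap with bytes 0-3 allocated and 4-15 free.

Answer: [0-6 ALLOC][7-57 FREE]

Derivation:
Op 1: a = malloc(14) -> a = 0; heap: [0-13 ALLOC][14-57 FREE]
Op 2: free(a) -> (freed a); heap: [0-57 FREE]
Op 3: b = malloc(17) -> b = 0; heap: [0-16 ALLOC][17-57 FREE]
Op 4: free(b) -> (freed b); heap: [0-57 FREE]
Op 5: c = malloc(7) -> c = 0; heap: [0-6 ALLOC][7-57 FREE]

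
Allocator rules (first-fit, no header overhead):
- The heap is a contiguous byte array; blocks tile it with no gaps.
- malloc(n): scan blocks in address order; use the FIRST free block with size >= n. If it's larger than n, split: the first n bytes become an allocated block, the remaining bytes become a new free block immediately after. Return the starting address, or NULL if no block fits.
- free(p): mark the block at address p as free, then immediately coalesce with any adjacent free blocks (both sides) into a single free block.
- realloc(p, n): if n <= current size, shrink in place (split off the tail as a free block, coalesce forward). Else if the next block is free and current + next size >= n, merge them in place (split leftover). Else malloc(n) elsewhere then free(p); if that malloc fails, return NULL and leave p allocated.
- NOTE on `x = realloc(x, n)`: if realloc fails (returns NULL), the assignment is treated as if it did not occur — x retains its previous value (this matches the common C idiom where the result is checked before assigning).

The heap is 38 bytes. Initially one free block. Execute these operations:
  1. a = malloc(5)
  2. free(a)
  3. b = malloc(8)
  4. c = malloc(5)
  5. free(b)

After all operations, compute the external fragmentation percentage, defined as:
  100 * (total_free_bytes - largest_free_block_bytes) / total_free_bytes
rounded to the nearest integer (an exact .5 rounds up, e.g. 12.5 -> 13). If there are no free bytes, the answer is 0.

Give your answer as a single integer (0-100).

Op 1: a = malloc(5) -> a = 0; heap: [0-4 ALLOC][5-37 FREE]
Op 2: free(a) -> (freed a); heap: [0-37 FREE]
Op 3: b = malloc(8) -> b = 0; heap: [0-7 ALLOC][8-37 FREE]
Op 4: c = malloc(5) -> c = 8; heap: [0-7 ALLOC][8-12 ALLOC][13-37 FREE]
Op 5: free(b) -> (freed b); heap: [0-7 FREE][8-12 ALLOC][13-37 FREE]
Free blocks: [8 25] total_free=33 largest=25 -> 100*(33-25)/33 = 800/33 ≈ 24.242 -> rounds to 24

Answer: 24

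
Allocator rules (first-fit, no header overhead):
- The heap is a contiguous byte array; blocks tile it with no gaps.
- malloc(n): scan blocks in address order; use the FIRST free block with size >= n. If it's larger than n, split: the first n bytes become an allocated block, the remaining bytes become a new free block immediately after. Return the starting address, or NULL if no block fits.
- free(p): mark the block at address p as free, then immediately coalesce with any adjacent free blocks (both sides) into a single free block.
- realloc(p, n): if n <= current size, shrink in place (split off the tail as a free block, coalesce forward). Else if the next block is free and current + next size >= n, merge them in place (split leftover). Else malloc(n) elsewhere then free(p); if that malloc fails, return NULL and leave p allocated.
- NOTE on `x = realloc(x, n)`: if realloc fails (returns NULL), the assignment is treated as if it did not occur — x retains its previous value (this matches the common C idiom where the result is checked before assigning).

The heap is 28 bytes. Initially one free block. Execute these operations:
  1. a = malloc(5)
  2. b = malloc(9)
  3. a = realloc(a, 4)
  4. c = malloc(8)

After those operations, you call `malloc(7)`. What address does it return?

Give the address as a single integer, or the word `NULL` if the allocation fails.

Op 1: a = malloc(5) -> a = 0; heap: [0-4 ALLOC][5-27 FREE]
Op 2: b = malloc(9) -> b = 5; heap: [0-4 ALLOC][5-13 ALLOC][14-27 FREE]
Op 3: a = realloc(a, 4) -> a = 0; heap: [0-3 ALLOC][4-4 FREE][5-13 ALLOC][14-27 FREE]
Op 4: c = malloc(8) -> c = 14; heap: [0-3 ALLOC][4-4 FREE][5-13 ALLOC][14-21 ALLOC][22-27 FREE]
malloc(7): first-fit scan over [0-3 ALLOC][4-4 FREE][5-13 ALLOC][14-21 ALLOC][22-27 FREE] -> NULL

Answer: NULL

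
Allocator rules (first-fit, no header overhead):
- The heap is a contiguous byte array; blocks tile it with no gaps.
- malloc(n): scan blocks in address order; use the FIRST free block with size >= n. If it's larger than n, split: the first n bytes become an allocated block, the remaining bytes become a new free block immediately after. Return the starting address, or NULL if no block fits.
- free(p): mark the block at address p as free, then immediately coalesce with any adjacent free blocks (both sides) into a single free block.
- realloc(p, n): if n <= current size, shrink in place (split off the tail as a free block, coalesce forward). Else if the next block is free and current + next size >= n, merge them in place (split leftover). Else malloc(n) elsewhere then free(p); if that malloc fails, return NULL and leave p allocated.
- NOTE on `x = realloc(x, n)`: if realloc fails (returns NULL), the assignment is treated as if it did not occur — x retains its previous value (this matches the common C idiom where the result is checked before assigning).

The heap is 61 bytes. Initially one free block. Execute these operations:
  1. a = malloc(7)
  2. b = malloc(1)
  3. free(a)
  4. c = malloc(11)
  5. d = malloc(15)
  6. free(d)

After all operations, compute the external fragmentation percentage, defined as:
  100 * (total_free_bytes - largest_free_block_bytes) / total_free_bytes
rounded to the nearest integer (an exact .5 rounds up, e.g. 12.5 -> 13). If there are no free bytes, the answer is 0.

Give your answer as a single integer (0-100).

Op 1: a = malloc(7) -> a = 0; heap: [0-6 ALLOC][7-60 FREE]
Op 2: b = malloc(1) -> b = 7; heap: [0-6 ALLOC][7-7 ALLOC][8-60 FREE]
Op 3: free(a) -> (freed a); heap: [0-6 FREE][7-7 ALLOC][8-60 FREE]
Op 4: c = malloc(11) -> c = 8; heap: [0-6 FREE][7-7 ALLOC][8-18 ALLOC][19-60 FREE]
Op 5: d = malloc(15) -> d = 19; heap: [0-6 FREE][7-7 ALLOC][8-18 ALLOC][19-33 ALLOC][34-60 FREE]
Op 6: free(d) -> (freed d); heap: [0-6 FREE][7-7 ALLOC][8-18 ALLOC][19-60 FREE]
Free blocks: [7 42] total_free=49 largest=42 -> 100*(49-42)/49 = 700/49 ≈ 14.286 -> rounds to 14

Answer: 14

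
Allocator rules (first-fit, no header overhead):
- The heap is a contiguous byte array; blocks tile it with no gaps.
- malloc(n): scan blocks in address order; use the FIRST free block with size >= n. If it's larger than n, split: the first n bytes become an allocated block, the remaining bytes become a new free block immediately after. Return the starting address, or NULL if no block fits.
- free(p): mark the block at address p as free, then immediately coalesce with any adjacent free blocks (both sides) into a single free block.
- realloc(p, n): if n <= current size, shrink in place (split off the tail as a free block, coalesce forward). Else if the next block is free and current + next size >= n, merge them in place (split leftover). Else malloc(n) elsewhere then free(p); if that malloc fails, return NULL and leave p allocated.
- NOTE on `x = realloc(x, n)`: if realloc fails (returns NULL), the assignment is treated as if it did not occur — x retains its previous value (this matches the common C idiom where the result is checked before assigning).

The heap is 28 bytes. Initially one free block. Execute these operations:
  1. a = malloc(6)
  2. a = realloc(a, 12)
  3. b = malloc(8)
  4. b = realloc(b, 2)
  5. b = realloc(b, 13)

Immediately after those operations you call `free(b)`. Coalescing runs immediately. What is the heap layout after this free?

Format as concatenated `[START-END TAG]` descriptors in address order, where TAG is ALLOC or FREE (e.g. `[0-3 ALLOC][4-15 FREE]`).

Answer: [0-11 ALLOC][12-27 FREE]

Derivation:
Op 1: a = malloc(6) -> a = 0; heap: [0-5 ALLOC][6-27 FREE]
Op 2: a = realloc(a, 12) -> a = 0; heap: [0-11 ALLOC][12-27 FREE]
Op 3: b = malloc(8) -> b = 12; heap: [0-11 ALLOC][12-19 ALLOC][20-27 FREE]
Op 4: b = realloc(b, 2) -> b = 12; heap: [0-11 ALLOC][12-13 ALLOC][14-27 FREE]
Op 5: b = realloc(b, 13) -> b = 12; heap: [0-11 ALLOC][12-24 ALLOC][25-27 FREE]
free(b): b = 12 -> block [12-24 ALLOC]; mark free, coalesce with adjacent free neighbors -> [0-11 ALLOC][12-27 FREE]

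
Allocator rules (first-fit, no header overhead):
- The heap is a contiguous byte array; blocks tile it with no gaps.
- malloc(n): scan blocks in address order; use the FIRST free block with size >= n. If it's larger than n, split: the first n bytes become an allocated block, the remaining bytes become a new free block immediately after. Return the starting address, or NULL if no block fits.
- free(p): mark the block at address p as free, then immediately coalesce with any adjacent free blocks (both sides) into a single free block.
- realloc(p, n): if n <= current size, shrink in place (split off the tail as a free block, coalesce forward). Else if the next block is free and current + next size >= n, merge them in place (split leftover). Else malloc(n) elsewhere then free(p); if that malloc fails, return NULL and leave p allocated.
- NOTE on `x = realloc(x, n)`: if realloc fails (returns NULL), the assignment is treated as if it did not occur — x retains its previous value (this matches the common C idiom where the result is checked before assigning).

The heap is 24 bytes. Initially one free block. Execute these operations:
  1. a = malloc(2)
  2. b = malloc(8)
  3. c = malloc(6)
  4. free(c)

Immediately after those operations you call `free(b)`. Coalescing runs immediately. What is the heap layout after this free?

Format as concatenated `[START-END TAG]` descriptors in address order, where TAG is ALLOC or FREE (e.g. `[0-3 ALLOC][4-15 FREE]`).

Answer: [0-1 ALLOC][2-23 FREE]

Derivation:
Op 1: a = malloc(2) -> a = 0; heap: [0-1 ALLOC][2-23 FREE]
Op 2: b = malloc(8) -> b = 2; heap: [0-1 ALLOC][2-9 ALLOC][10-23 FREE]
Op 3: c = malloc(6) -> c = 10; heap: [0-1 ALLOC][2-9 ALLOC][10-15 ALLOC][16-23 FREE]
Op 4: free(c) -> (freed c); heap: [0-1 ALLOC][2-9 ALLOC][10-23 FREE]
free(b): b = 2 -> block [2-9 ALLOC]; mark free, coalesce with adjacent free neighbors -> [0-1 ALLOC][2-23 FREE]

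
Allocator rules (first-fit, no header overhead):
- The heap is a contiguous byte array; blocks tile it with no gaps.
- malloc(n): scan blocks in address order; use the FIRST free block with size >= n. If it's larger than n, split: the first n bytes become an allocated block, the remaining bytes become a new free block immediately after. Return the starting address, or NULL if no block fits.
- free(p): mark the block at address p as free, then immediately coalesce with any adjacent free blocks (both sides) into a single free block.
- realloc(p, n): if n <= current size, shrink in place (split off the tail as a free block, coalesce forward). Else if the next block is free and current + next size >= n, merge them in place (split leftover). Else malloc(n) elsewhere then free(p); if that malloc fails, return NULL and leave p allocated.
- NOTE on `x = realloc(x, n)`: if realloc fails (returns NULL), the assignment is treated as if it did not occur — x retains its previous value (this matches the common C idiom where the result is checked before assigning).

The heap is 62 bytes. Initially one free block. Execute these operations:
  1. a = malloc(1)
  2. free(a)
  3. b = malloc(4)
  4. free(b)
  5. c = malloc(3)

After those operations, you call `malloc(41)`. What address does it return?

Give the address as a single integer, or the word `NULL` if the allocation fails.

Op 1: a = malloc(1) -> a = 0; heap: [0-0 ALLOC][1-61 FREE]
Op 2: free(a) -> (freed a); heap: [0-61 FREE]
Op 3: b = malloc(4) -> b = 0; heap: [0-3 ALLOC][4-61 FREE]
Op 4: free(b) -> (freed b); heap: [0-61 FREE]
Op 5: c = malloc(3) -> c = 0; heap: [0-2 ALLOC][3-61 FREE]
malloc(41): first-fit scan over [0-2 ALLOC][3-61 FREE] -> 3

Answer: 3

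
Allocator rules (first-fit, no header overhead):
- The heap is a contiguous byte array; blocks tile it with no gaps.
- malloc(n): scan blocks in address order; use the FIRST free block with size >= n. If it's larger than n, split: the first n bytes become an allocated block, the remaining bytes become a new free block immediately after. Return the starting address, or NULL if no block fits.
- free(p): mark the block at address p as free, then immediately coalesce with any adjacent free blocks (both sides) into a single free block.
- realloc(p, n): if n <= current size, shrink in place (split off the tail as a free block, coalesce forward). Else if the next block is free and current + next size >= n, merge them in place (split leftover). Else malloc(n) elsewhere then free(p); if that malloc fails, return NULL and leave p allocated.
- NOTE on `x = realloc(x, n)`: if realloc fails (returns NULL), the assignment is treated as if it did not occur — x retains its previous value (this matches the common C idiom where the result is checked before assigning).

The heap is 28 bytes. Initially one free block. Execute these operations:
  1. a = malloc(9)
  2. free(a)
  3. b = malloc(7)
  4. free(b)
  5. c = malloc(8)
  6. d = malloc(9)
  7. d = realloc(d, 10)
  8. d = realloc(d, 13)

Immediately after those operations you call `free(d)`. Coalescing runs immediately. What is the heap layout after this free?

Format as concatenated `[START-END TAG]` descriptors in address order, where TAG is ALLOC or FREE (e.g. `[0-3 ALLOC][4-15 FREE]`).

Answer: [0-7 ALLOC][8-27 FREE]

Derivation:
Op 1: a = malloc(9) -> a = 0; heap: [0-8 ALLOC][9-27 FREE]
Op 2: free(a) -> (freed a); heap: [0-27 FREE]
Op 3: b = malloc(7) -> b = 0; heap: [0-6 ALLOC][7-27 FREE]
Op 4: free(b) -> (freed b); heap: [0-27 FREE]
Op 5: c = malloc(8) -> c = 0; heap: [0-7 ALLOC][8-27 FREE]
Op 6: d = malloc(9) -> d = 8; heap: [0-7 ALLOC][8-16 ALLOC][17-27 FREE]
Op 7: d = realloc(d, 10) -> d = 8; heap: [0-7 ALLOC][8-17 ALLOC][18-27 FREE]
Op 8: d = realloc(d, 13) -> d = 8; heap: [0-7 ALLOC][8-20 ALLOC][21-27 FREE]
free(d): d = 8 -> block [8-20 ALLOC]; mark free, coalesce with adjacent free neighbors -> [0-7 ALLOC][8-27 FREE]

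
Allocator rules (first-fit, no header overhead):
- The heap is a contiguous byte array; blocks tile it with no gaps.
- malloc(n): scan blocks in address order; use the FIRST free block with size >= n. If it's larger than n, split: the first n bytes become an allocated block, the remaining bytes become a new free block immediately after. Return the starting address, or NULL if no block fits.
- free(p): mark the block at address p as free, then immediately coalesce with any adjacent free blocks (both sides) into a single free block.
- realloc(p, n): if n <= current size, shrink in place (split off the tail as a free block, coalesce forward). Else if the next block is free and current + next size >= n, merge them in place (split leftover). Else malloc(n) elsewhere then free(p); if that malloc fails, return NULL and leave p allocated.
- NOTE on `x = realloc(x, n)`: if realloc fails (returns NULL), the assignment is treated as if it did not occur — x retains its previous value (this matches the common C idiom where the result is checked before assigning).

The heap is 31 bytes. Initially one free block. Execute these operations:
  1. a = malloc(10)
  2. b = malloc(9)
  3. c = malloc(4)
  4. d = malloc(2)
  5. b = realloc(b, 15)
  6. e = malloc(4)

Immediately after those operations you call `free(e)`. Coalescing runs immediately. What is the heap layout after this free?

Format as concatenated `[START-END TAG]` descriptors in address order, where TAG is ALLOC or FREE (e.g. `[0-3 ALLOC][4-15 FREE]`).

Answer: [0-9 ALLOC][10-18 ALLOC][19-22 ALLOC][23-24 ALLOC][25-30 FREE]

Derivation:
Op 1: a = malloc(10) -> a = 0; heap: [0-9 ALLOC][10-30 FREE]
Op 2: b = malloc(9) -> b = 10; heap: [0-9 ALLOC][10-18 ALLOC][19-30 FREE]
Op 3: c = malloc(4) -> c = 19; heap: [0-9 ALLOC][10-18 ALLOC][19-22 ALLOC][23-30 FREE]
Op 4: d = malloc(2) -> d = 23; heap: [0-9 ALLOC][10-18 ALLOC][19-22 ALLOC][23-24 ALLOC][25-30 FREE]
Op 5: b = realloc(b, 15) -> NULL (b unchanged); heap: [0-9 ALLOC][10-18 ALLOC][19-22 ALLOC][23-24 ALLOC][25-30 FREE]
Op 6: e = malloc(4) -> e = 25; heap: [0-9 ALLOC][10-18 ALLOC][19-22 ALLOC][23-24 ALLOC][25-28 ALLOC][29-30 FREE]
free(e): e = 25 -> block [25-28 ALLOC]; mark free, coalesce with adjacent free neighbors -> [0-9 ALLOC][10-18 ALLOC][19-22 ALLOC][23-24 ALLOC][25-30 FREE]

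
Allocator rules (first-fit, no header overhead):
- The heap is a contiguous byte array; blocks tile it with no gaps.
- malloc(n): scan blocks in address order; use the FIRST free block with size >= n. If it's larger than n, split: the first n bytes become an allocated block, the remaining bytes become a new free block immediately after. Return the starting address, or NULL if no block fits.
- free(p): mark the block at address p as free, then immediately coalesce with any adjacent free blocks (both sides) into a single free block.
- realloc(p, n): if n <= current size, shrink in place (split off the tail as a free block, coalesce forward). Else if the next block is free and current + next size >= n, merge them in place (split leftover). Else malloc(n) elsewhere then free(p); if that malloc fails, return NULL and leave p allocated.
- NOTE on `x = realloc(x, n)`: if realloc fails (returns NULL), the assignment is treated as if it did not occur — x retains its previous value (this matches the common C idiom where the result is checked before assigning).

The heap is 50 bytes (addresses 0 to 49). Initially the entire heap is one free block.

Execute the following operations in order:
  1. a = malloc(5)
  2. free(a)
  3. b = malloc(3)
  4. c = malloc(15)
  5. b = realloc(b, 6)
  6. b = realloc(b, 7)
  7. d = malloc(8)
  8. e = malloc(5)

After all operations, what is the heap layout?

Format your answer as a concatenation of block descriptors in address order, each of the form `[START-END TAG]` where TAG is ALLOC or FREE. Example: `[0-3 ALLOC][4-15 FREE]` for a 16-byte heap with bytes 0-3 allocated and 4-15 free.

Op 1: a = malloc(5) -> a = 0; heap: [0-4 ALLOC][5-49 FREE]
Op 2: free(a) -> (freed a); heap: [0-49 FREE]
Op 3: b = malloc(3) -> b = 0; heap: [0-2 ALLOC][3-49 FREE]
Op 4: c = malloc(15) -> c = 3; heap: [0-2 ALLOC][3-17 ALLOC][18-49 FREE]
Op 5: b = realloc(b, 6) -> b = 18; heap: [0-2 FREE][3-17 ALLOC][18-23 ALLOC][24-49 FREE]
Op 6: b = realloc(b, 7) -> b = 18; heap: [0-2 FREE][3-17 ALLOC][18-24 ALLOC][25-49 FREE]
Op 7: d = malloc(8) -> d = 25; heap: [0-2 FREE][3-17 ALLOC][18-24 ALLOC][25-32 ALLOC][33-49 FREE]
Op 8: e = malloc(5) -> e = 33; heap: [0-2 FREE][3-17 ALLOC][18-24 ALLOC][25-32 ALLOC][33-37 ALLOC][38-49 FREE]

Answer: [0-2 FREE][3-17 ALLOC][18-24 ALLOC][25-32 ALLOC][33-37 ALLOC][38-49 FREE]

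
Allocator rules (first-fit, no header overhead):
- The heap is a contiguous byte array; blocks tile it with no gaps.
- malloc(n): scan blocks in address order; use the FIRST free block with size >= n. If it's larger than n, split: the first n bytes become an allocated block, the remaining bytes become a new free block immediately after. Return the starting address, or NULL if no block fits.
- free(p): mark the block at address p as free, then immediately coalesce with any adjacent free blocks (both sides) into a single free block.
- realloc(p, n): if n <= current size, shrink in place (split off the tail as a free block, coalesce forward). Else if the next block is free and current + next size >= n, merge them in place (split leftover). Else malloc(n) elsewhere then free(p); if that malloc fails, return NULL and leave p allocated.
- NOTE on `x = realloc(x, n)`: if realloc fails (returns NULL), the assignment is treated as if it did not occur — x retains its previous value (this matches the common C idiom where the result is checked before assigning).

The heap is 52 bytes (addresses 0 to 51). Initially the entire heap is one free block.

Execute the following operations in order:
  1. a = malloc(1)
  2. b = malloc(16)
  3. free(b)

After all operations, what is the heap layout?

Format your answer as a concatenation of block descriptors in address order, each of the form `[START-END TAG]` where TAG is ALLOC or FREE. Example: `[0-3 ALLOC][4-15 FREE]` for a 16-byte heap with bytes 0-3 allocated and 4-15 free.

Answer: [0-0 ALLOC][1-51 FREE]

Derivation:
Op 1: a = malloc(1) -> a = 0; heap: [0-0 ALLOC][1-51 FREE]
Op 2: b = malloc(16) -> b = 1; heap: [0-0 ALLOC][1-16 ALLOC][17-51 FREE]
Op 3: free(b) -> (freed b); heap: [0-0 ALLOC][1-51 FREE]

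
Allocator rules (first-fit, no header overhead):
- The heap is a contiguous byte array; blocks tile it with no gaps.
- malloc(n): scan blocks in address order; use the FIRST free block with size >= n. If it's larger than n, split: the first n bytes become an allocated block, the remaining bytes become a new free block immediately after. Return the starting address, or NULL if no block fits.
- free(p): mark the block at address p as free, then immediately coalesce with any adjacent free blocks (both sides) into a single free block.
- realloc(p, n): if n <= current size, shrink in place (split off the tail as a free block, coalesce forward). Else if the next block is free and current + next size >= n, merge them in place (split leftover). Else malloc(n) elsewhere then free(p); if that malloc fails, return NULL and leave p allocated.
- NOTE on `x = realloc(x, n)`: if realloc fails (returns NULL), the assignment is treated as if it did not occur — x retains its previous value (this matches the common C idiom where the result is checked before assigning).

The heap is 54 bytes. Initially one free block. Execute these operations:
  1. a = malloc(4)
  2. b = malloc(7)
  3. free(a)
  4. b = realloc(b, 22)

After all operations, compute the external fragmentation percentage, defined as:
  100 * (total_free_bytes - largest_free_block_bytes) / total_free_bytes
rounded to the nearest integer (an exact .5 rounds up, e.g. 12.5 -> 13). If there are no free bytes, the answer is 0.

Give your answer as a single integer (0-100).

Answer: 13

Derivation:
Op 1: a = malloc(4) -> a = 0; heap: [0-3 ALLOC][4-53 FREE]
Op 2: b = malloc(7) -> b = 4; heap: [0-3 ALLOC][4-10 ALLOC][11-53 FREE]
Op 3: free(a) -> (freed a); heap: [0-3 FREE][4-10 ALLOC][11-53 FREE]
Op 4: b = realloc(b, 22) -> b = 4; heap: [0-3 FREE][4-25 ALLOC][26-53 FREE]
Free blocks: [4 28] total_free=32 largest=28 -> 100*(32-28)/32 = 400/32 = 12.5 -> rounds to 13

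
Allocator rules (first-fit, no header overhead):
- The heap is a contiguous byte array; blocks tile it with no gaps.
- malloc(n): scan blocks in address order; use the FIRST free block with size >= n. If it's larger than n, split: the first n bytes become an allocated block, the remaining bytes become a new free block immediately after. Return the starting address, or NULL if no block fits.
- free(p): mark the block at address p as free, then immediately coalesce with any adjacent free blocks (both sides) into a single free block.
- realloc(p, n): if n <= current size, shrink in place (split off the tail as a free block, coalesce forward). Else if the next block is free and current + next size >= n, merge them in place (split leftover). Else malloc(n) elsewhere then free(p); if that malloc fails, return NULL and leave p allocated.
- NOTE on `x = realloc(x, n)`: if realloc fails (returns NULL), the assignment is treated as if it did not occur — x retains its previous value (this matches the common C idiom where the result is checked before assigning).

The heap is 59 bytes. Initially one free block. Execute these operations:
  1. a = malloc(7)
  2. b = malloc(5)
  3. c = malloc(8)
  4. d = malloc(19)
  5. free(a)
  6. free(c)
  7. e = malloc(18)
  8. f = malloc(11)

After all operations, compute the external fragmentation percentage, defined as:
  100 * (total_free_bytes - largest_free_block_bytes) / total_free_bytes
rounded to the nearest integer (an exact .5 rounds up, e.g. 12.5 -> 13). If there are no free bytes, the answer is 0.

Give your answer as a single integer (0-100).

Op 1: a = malloc(7) -> a = 0; heap: [0-6 ALLOC][7-58 FREE]
Op 2: b = malloc(5) -> b = 7; heap: [0-6 ALLOC][7-11 ALLOC][12-58 FREE]
Op 3: c = malloc(8) -> c = 12; heap: [0-6 ALLOC][7-11 ALLOC][12-19 ALLOC][20-58 FREE]
Op 4: d = malloc(19) -> d = 20; heap: [0-6 ALLOC][7-11 ALLOC][12-19 ALLOC][20-38 ALLOC][39-58 FREE]
Op 5: free(a) -> (freed a); heap: [0-6 FREE][7-11 ALLOC][12-19 ALLOC][20-38 ALLOC][39-58 FREE]
Op 6: free(c) -> (freed c); heap: [0-6 FREE][7-11 ALLOC][12-19 FREE][20-38 ALLOC][39-58 FREE]
Op 7: e = malloc(18) -> e = 39; heap: [0-6 FREE][7-11 ALLOC][12-19 FREE][20-38 ALLOC][39-56 ALLOC][57-58 FREE]
Op 8: f = malloc(11) -> f = NULL; heap: [0-6 FREE][7-11 ALLOC][12-19 FREE][20-38 ALLOC][39-56 ALLOC][57-58 FREE]
Free blocks: [7 8 2] total_free=17 largest=8 -> 100*(17-8)/17 = 900/17 ≈ 52.941 -> rounds to 53

Answer: 53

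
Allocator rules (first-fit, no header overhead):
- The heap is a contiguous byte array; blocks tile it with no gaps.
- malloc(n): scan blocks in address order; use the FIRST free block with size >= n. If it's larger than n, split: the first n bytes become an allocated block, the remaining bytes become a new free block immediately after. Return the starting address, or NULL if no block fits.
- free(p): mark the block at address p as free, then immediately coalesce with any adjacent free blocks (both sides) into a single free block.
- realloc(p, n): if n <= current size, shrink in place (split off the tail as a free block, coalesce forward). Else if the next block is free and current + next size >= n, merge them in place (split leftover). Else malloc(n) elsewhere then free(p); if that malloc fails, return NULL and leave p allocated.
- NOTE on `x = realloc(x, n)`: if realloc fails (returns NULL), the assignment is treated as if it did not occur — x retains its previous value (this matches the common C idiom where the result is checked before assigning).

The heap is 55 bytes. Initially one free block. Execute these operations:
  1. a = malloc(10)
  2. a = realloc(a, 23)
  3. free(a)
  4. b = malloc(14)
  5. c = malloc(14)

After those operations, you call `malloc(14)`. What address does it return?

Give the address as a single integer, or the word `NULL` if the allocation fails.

Answer: 28

Derivation:
Op 1: a = malloc(10) -> a = 0; heap: [0-9 ALLOC][10-54 FREE]
Op 2: a = realloc(a, 23) -> a = 0; heap: [0-22 ALLOC][23-54 FREE]
Op 3: free(a) -> (freed a); heap: [0-54 FREE]
Op 4: b = malloc(14) -> b = 0; heap: [0-13 ALLOC][14-54 FREE]
Op 5: c = malloc(14) -> c = 14; heap: [0-13 ALLOC][14-27 ALLOC][28-54 FREE]
malloc(14): first-fit scan over [0-13 ALLOC][14-27 ALLOC][28-54 FREE] -> 28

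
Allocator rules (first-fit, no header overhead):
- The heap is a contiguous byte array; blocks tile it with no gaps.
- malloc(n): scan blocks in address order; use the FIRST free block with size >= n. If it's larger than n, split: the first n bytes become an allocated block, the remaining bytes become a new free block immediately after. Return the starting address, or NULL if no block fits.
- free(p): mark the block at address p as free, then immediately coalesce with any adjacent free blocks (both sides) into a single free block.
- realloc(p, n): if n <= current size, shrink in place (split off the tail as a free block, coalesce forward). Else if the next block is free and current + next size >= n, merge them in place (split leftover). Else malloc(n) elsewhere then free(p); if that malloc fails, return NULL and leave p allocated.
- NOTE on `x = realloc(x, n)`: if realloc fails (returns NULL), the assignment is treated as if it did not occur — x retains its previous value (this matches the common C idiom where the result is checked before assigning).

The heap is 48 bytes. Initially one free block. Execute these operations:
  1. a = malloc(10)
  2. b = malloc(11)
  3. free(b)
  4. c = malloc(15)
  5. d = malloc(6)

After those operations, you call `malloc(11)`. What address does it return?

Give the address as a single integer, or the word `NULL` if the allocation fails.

Answer: 31

Derivation:
Op 1: a = malloc(10) -> a = 0; heap: [0-9 ALLOC][10-47 FREE]
Op 2: b = malloc(11) -> b = 10; heap: [0-9 ALLOC][10-20 ALLOC][21-47 FREE]
Op 3: free(b) -> (freed b); heap: [0-9 ALLOC][10-47 FREE]
Op 4: c = malloc(15) -> c = 10; heap: [0-9 ALLOC][10-24 ALLOC][25-47 FREE]
Op 5: d = malloc(6) -> d = 25; heap: [0-9 ALLOC][10-24 ALLOC][25-30 ALLOC][31-47 FREE]
malloc(11): first-fit scan over [0-9 ALLOC][10-24 ALLOC][25-30 ALLOC][31-47 FREE] -> 31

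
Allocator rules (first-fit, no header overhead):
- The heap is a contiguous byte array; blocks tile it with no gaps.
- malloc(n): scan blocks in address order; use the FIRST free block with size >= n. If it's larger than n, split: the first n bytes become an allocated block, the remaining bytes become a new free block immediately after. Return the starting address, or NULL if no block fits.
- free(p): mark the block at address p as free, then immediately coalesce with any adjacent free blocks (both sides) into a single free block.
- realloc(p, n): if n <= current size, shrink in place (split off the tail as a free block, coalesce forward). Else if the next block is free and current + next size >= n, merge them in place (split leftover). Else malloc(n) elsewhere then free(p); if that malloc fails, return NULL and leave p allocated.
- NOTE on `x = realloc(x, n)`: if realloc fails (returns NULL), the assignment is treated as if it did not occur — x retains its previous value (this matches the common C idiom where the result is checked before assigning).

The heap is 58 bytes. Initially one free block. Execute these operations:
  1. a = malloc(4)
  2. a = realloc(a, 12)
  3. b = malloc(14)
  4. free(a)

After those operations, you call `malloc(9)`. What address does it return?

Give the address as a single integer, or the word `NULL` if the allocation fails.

Op 1: a = malloc(4) -> a = 0; heap: [0-3 ALLOC][4-57 FREE]
Op 2: a = realloc(a, 12) -> a = 0; heap: [0-11 ALLOC][12-57 FREE]
Op 3: b = malloc(14) -> b = 12; heap: [0-11 ALLOC][12-25 ALLOC][26-57 FREE]
Op 4: free(a) -> (freed a); heap: [0-11 FREE][12-25 ALLOC][26-57 FREE]
malloc(9): first-fit scan over [0-11 FREE][12-25 ALLOC][26-57 FREE] -> 0

Answer: 0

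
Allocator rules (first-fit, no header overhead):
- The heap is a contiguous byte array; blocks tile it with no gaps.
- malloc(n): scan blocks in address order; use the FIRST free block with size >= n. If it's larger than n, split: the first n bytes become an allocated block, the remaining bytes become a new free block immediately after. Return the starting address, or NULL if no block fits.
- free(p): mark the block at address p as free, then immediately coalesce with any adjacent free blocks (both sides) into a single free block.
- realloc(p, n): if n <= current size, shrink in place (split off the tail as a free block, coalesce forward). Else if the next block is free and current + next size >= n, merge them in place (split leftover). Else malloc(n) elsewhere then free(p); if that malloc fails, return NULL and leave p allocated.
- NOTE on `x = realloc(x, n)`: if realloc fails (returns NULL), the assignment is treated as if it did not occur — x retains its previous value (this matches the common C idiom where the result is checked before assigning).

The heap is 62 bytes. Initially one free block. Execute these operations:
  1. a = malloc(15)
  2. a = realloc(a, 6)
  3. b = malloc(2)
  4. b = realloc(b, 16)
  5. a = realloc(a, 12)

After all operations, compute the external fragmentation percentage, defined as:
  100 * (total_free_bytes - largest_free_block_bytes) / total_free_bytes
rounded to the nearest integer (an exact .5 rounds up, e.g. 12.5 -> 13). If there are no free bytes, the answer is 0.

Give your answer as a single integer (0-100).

Op 1: a = malloc(15) -> a = 0; heap: [0-14 ALLOC][15-61 FREE]
Op 2: a = realloc(a, 6) -> a = 0; heap: [0-5 ALLOC][6-61 FREE]
Op 3: b = malloc(2) -> b = 6; heap: [0-5 ALLOC][6-7 ALLOC][8-61 FREE]
Op 4: b = realloc(b, 16) -> b = 6; heap: [0-5 ALLOC][6-21 ALLOC][22-61 FREE]
Op 5: a = realloc(a, 12) -> a = 22; heap: [0-5 FREE][6-21 ALLOC][22-33 ALLOC][34-61 FREE]
Free blocks: [6 28] total_free=34 largest=28 -> 100*(34-28)/34 = 600/34 ≈ 17.647 -> rounds to 18

Answer: 18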